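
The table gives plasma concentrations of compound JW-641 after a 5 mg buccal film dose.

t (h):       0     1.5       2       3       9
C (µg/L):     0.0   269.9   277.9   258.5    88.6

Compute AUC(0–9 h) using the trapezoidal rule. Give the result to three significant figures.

Trapezoidal AUC_0→9:
  [0→1.5]: (0.0+269.9)/2 × 1.5 = 202.425
  [1.5→2]: (269.9+277.9)/2 × 0.5 = 136.95
  [2→3]: (277.9+258.5)/2 × 1 = 268.2
  [3→9]: (258.5+88.6)/2 × 6 = 1041.3
  Sum = 1648.875 µg/L·h

AUC = 1650 µg/L·h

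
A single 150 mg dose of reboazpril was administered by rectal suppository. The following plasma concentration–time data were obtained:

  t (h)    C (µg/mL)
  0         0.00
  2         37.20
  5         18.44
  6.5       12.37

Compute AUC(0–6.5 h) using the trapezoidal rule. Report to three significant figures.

Trapezoidal AUC_0→6.5:
  [0→2]: (0.00+37.20)/2 × 2 = 37.2
  [2→5]: (37.20+18.44)/2 × 3 = 83.46
  [5→6.5]: (18.44+12.37)/2 × 1.5 = 23.1075
  Sum = 143.7675 µg/mL·h

AUC = 144 µg/mL·h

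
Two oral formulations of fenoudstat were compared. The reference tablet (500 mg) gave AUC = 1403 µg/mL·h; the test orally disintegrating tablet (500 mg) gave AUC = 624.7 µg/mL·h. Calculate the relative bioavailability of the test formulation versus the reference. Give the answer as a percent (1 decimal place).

F_rel = 44.5%

F_rel = (AUC_test/D_test) / (AUC_ref/D_ref)
      = (624.7/500) / (1403/500)
      = 1.2494 / 2.806 = 0.4453 = 44.53%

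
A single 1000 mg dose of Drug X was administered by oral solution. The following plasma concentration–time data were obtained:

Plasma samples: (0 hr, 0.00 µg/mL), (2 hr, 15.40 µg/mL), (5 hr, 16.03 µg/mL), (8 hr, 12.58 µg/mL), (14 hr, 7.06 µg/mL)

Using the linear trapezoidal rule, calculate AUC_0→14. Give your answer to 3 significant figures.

AUC = 164 µg/mL·hr

Trapezoidal AUC_0→14:
  [0→2]: (0.00+15.40)/2 × 2 = 15.4
  [2→5]: (15.40+16.03)/2 × 3 = 47.145
  [5→8]: (16.03+12.58)/2 × 3 = 42.915
  [8→14]: (12.58+7.06)/2 × 6 = 58.92
  Sum = 164.38 µg/mL·hr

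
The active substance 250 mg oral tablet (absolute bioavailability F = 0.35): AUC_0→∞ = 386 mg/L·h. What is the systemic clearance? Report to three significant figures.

CL = F × Dose / AUC_0→∞
   = 0.35 × 250 / 386 = 0.226684 L/h

CL = 0.227 L/h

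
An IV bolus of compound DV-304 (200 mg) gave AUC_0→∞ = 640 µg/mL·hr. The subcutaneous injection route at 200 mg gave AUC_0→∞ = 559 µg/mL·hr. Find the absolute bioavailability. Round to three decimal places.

F = (AUC_ev / D_ev) / (AUC_iv / D_iv)
  = (559/200) / (640/200)
  = 2.795 / 3.2 = 0.8734

F = 0.873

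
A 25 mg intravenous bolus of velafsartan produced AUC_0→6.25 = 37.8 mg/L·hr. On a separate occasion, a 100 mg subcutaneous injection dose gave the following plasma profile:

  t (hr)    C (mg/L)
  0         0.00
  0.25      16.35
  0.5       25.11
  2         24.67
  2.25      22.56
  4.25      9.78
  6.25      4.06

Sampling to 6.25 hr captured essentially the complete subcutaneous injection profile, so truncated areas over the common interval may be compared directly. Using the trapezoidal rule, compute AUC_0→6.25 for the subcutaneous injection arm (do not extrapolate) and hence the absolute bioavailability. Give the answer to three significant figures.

F = 0.639

Trapezoidal AUC_0→6.25 (subcutaneous injection):
  [0→0.25]: (0.00+16.35)/2 × 0.25 = 2.04375
  [0.25→0.5]: (16.35+25.11)/2 × 0.25 = 5.1825
  [0.5→2]: (25.11+24.67)/2 × 1.5 = 37.335
  [2→2.25]: (24.67+22.56)/2 × 0.25 = 5.90375
  [2.25→4.25]: (22.56+9.78)/2 × 2 = 32.34
  [4.25→6.25]: (9.78+4.06)/2 × 2 = 13.84
  Sum = 96.645 mg/L·hr
F = (AUC_ev/D_ev)/(AUC_iv/D_iv) = (96.645/100)/(37.8/25) = 0.96645/1.512 = 0.6392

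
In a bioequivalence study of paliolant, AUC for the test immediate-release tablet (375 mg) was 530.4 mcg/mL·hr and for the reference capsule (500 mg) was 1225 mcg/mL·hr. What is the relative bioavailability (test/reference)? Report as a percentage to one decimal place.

F_rel = 57.7%

F_rel = (AUC_test/D_test) / (AUC_ref/D_ref)
      = (530.4/375) / (1225/500)
      = 1.4144 / 2.45 = 0.5773 = 57.73%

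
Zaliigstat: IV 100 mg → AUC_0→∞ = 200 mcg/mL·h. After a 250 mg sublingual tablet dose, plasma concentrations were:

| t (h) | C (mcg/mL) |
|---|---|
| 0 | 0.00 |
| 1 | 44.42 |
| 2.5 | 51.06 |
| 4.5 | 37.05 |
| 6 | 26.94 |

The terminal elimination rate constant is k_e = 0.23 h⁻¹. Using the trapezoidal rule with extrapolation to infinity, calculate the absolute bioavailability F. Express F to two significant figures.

Trapezoidal AUC_0→6 (sublingual tablet):
  [0→1]: (0.00+44.42)/2 × 1 = 22.21
  [1→2.5]: (44.42+51.06)/2 × 1.5 = 71.61
  [2.5→4.5]: (51.06+37.05)/2 × 2 = 88.11
  [4.5→6]: (37.05+26.94)/2 × 1.5 = 47.9925
  Sum = 229.9225 mcg/mL·h
Tail: C_last/k_e = 26.94/0.23 = 117.130
AUC_0→∞ (sublingual tablet) = 229.9225 + 117.130 = 347.0525 mcg/mL·h
F = (AUC_ev/D_ev)/(AUC_iv/D_iv) = (347.0525/250)/(200/100) = 1.38821/2 = 0.6941

F = 0.69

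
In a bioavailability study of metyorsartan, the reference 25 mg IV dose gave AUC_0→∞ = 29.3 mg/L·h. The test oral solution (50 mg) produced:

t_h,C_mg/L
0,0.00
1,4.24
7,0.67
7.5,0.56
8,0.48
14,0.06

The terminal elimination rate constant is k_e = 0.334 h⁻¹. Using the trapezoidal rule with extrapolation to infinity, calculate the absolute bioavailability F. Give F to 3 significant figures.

Trapezoidal AUC_0→14 (oral solution):
  [0→1]: (0.00+4.24)/2 × 1 = 2.12
  [1→7]: (4.24+0.67)/2 × 6 = 14.73
  [7→7.5]: (0.67+0.56)/2 × 0.5 = 0.3075
  [7.5→8]: (0.56+0.48)/2 × 0.5 = 0.26
  [8→14]: (0.48+0.06)/2 × 6 = 1.62
  Sum = 19.0375 mg/L·h
Tail: C_last/k_e = 0.06/0.334 = 0.180
AUC_0→∞ (oral solution) = 19.0375 + 0.180 = 19.2175 mg/L·h
F = (AUC_ev/D_ev)/(AUC_iv/D_iv) = (19.2175/50)/(29.3/25) = 0.38435/1.172 = 0.3279

F = 0.328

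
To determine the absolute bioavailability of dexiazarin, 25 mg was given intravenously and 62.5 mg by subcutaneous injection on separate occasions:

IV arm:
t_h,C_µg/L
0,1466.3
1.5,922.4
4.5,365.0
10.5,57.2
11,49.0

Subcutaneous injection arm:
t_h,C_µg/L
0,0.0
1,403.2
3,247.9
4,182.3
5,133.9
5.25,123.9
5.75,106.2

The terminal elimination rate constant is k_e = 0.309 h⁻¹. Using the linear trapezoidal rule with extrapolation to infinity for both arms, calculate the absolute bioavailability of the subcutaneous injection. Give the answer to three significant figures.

Trapezoidal AUC_0→11 (IV):
  [0→1.5]: (1466.3+922.4)/2 × 1.5 = 1791.525
  [1.5→4.5]: (922.4+365.0)/2 × 3 = 1931.1
  [4.5→10.5]: (365.0+57.2)/2 × 6 = 1266.6
  [10.5→11]: (57.2+49.0)/2 × 0.5 = 26.55
  Sum = 5015.775 µg/L·h
IV tail: 49.0/0.309 = 158.576; AUC_iv,0→∞ = 5015.775 + 158.576 = 5174.351 µg/L·h
Trapezoidal AUC_0→5.75 (subcutaneous injection):
  [0→1]: (0.0+403.2)/2 × 1 = 201.6
  [1→3]: (403.2+247.9)/2 × 2 = 651.1
  [3→4]: (247.9+182.3)/2 × 1 = 215.1
  [4→5]: (182.3+133.9)/2 × 1 = 158.1
  [5→5.25]: (133.9+123.9)/2 × 0.25 = 32.225
  [5.25→5.75]: (123.9+106.2)/2 × 0.5 = 57.525
  Sum = 1315.65 µg/L·h
subcutaneous injection tail: 106.2/0.309 = 343.689; AUC_ev,0→∞ = 1315.65 + 343.689 = 1659.339 µg/L·h
F = (AUC_ev/D_ev)/(AUC_iv/D_iv) = (1659.339/62.5)/(5174.351/25) = 26.549424/206.97404 = 0.1283

F = 0.128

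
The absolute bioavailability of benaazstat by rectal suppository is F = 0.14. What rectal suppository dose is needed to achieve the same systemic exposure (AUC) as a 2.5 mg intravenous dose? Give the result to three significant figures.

For equal systemic exposure: F × D_ev = D_iv
D_ev = D_iv / F = 2.5 / 0.14 = 17.8571 mg

D_rectal = 17.9 mg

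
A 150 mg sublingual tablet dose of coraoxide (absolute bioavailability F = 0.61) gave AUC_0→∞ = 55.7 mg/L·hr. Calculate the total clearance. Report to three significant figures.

CL = F × Dose / AUC_0→∞
   = 0.61 × 150 / 55.7 = 1.64273 L/hr

CL = 1.64 L/hr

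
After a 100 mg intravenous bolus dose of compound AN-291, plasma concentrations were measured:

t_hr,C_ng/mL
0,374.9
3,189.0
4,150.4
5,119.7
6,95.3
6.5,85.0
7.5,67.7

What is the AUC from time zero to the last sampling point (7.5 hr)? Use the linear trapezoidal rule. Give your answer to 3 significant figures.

Trapezoidal AUC_0→7.5:
  [0→3]: (374.9+189.0)/2 × 3 = 845.85
  [3→4]: (189.0+150.4)/2 × 1 = 169.7
  [4→5]: (150.4+119.7)/2 × 1 = 135.05
  [5→6]: (119.7+95.3)/2 × 1 = 107.5
  [6→6.5]: (95.3+85.0)/2 × 0.5 = 45.075
  [6.5→7.5]: (85.0+67.7)/2 × 1 = 76.35
  Sum = 1379.525 ng/mL·hr

AUC = 1380 ng/mL·hr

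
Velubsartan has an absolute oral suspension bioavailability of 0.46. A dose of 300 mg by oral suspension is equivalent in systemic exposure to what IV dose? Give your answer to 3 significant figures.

Systemic exposure from an extravascular dose = F × D_ev, so the equivalent IV dose is F × D_ev.
D_iv = F × D_ev = 0.46 × 300 = 138 mg

D_iv = 138 mg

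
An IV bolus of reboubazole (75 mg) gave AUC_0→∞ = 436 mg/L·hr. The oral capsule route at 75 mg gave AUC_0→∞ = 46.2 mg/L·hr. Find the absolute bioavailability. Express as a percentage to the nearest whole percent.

F = (AUC_ev / D_ev) / (AUC_iv / D_iv)
  = (46.2/75) / (436/75)
  = 0.616 / 5.81333 = 0.1060
  = 10.60%

F = 11%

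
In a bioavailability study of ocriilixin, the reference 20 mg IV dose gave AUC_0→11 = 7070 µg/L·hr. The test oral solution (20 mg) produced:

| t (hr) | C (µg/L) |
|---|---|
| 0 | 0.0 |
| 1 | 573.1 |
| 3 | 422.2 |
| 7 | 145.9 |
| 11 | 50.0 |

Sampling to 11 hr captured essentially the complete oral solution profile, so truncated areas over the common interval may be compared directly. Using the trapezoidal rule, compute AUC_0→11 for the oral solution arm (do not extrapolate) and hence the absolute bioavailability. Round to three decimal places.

F = 0.397

Trapezoidal AUC_0→11 (oral solution):
  [0→1]: (0.0+573.1)/2 × 1 = 286.55
  [1→3]: (573.1+422.2)/2 × 2 = 995.3
  [3→7]: (422.2+145.9)/2 × 4 = 1136.2
  [7→11]: (145.9+50.0)/2 × 4 = 391.8
  Sum = 2809.85 µg/L·hr
F = (AUC_ev/D_ev)/(AUC_iv/D_iv) = (2809.85/20)/(7070/20) = 140.4925/353.5 = 0.3974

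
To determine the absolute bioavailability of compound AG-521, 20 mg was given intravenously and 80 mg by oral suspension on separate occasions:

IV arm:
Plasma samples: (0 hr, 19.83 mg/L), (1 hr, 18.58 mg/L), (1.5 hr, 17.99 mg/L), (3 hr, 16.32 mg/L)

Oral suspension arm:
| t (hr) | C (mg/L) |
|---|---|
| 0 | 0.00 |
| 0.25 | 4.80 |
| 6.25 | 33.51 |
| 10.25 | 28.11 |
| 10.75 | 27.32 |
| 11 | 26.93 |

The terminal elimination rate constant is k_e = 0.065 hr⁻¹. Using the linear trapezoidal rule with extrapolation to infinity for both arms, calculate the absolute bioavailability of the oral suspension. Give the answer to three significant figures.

Trapezoidal AUC_0→3 (IV):
  [0→1]: (19.83+18.58)/2 × 1 = 19.205
  [1→1.5]: (18.58+17.99)/2 × 0.5 = 9.1425
  [1.5→3]: (17.99+16.32)/2 × 1.5 = 25.7325
  Sum = 54.08 mg/L·hr
IV tail: 16.32/0.065 = 251.077; AUC_iv,0→∞ = 54.08 + 251.077 = 305.157 mg/L·hr
Trapezoidal AUC_0→11 (oral suspension):
  [0→0.25]: (0.00+4.80)/2 × 0.25 = 0.6
  [0.25→6.25]: (4.80+33.51)/2 × 6 = 114.93
  [6.25→10.25]: (33.51+28.11)/2 × 4 = 123.24
  [10.25→10.75]: (28.11+27.32)/2 × 0.5 = 13.8575
  [10.75→11]: (27.32+26.93)/2 × 0.25 = 6.78125
  Sum = 259.40875 mg/L·hr
oral suspension tail: 26.93/0.065 = 414.308; AUC_ev,0→∞ = 259.40875 + 414.308 = 673.71675 mg/L·hr
F = (AUC_ev/D_ev)/(AUC_iv/D_iv) = (673.71675/80)/(305.157/20) = 8.42146/15.25785 = 0.5519

F = 0.552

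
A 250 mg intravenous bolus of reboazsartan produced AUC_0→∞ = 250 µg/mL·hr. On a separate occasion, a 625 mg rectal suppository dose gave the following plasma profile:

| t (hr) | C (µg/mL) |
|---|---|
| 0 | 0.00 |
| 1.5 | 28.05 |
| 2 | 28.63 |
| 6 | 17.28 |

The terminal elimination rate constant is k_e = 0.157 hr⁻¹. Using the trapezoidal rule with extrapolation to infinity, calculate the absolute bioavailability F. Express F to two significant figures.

F = 0.38

Trapezoidal AUC_0→6 (rectal suppository):
  [0→1.5]: (0.00+28.05)/2 × 1.5 = 21.0375
  [1.5→2]: (28.05+28.63)/2 × 0.5 = 14.17
  [2→6]: (28.63+17.28)/2 × 4 = 91.82
  Sum = 127.0275 µg/mL·hr
Tail: C_last/k_e = 17.28/0.157 = 110.064
AUC_0→∞ (rectal suppository) = 127.0275 + 110.064 = 237.0915 µg/mL·hr
F = (AUC_ev/D_ev)/(AUC_iv/D_iv) = (237.0915/625)/(250/250) = 0.3793464/1 = 0.3793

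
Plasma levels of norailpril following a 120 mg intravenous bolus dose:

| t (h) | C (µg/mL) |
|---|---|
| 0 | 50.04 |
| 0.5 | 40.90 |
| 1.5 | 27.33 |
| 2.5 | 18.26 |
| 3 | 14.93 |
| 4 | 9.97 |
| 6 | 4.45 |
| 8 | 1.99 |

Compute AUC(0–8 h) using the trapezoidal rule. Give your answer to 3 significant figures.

AUC = 121 µg/mL·h

Trapezoidal AUC_0→8:
  [0→0.5]: (50.04+40.90)/2 × 0.5 = 22.735
  [0.5→1.5]: (40.90+27.33)/2 × 1 = 34.115
  [1.5→2.5]: (27.33+18.26)/2 × 1 = 22.795
  [2.5→3]: (18.26+14.93)/2 × 0.5 = 8.2975
  [3→4]: (14.93+9.97)/2 × 1 = 12.45
  [4→6]: (9.97+4.45)/2 × 2 = 14.42
  [6→8]: (4.45+1.99)/2 × 2 = 6.44
  Sum = 121.2525 µg/mL·h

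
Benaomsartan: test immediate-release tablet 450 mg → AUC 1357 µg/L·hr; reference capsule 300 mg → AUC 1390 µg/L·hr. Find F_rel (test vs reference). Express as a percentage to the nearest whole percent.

F_rel = 65%

F_rel = (AUC_test/D_test) / (AUC_ref/D_ref)
      = (1357/450) / (1390/300)
      = 3.01556 / 4.63333 = 0.6508 = 65.08%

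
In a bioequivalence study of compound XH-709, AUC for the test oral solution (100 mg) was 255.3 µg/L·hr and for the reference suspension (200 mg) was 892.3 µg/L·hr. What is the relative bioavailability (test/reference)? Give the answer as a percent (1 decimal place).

F_rel = (AUC_test/D_test) / (AUC_ref/D_ref)
      = (255.3/100) / (892.3/200)
      = 2.553 / 4.4615 = 0.5722 = 57.22%

F_rel = 57.2%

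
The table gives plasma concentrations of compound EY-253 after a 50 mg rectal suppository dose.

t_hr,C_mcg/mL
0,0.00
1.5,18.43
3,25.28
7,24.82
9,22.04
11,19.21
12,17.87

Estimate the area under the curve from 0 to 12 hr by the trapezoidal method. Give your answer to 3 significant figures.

AUC = 253 mcg/mL·hr

Trapezoidal AUC_0→12:
  [0→1.5]: (0.00+18.43)/2 × 1.5 = 13.8225
  [1.5→3]: (18.43+25.28)/2 × 1.5 = 32.7825
  [3→7]: (25.28+24.82)/2 × 4 = 100.2
  [7→9]: (24.82+22.04)/2 × 2 = 46.86
  [9→11]: (22.04+19.21)/2 × 2 = 41.25
  [11→12]: (19.21+17.87)/2 × 1 = 18.54
  Sum = 253.455 mcg/mL·hr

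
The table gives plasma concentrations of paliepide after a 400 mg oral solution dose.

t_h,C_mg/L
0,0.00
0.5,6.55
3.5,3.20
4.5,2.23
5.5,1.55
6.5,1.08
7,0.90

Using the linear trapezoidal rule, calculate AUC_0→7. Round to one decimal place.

AUC = 22.7 mg/L·h

Trapezoidal AUC_0→7:
  [0→0.5]: (0.00+6.55)/2 × 0.5 = 1.6375
  [0.5→3.5]: (6.55+3.20)/2 × 3 = 14.625
  [3.5→4.5]: (3.20+2.23)/2 × 1 = 2.715
  [4.5→5.5]: (2.23+1.55)/2 × 1 = 1.89
  [5.5→6.5]: (1.55+1.08)/2 × 1 = 1.315
  [6.5→7]: (1.08+0.90)/2 × 0.5 = 0.495
  Sum = 22.6775 mg/L·h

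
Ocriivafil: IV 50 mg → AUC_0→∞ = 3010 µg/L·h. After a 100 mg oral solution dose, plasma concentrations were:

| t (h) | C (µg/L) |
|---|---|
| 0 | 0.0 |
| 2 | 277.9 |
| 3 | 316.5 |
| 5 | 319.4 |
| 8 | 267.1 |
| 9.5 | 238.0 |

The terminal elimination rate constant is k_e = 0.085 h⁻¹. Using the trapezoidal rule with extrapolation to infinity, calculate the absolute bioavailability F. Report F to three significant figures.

F = 0.875

Trapezoidal AUC_0→9.5 (oral solution):
  [0→2]: (0.0+277.9)/2 × 2 = 277.9
  [2→3]: (277.9+316.5)/2 × 1 = 297.2
  [3→5]: (316.5+319.4)/2 × 2 = 635.9
  [5→8]: (319.4+267.1)/2 × 3 = 879.75
  [8→9.5]: (267.1+238.0)/2 × 1.5 = 378.825
  Sum = 2469.575 µg/L·h
Tail: C_last/k_e = 238.0/0.085 = 2800.000
AUC_0→∞ (oral solution) = 2469.575 + 2800.000 = 5269.575 µg/L·h
F = (AUC_ev/D_ev)/(AUC_iv/D_iv) = (5269.575/100)/(3010/50) = 52.69575/60.2 = 0.8753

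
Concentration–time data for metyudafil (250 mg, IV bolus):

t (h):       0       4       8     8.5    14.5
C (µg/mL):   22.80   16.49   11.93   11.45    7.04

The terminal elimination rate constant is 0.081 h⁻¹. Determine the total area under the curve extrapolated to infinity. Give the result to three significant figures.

AUC = 284 µg/mL·h

Trapezoidal AUC_0→14.5:
  [0→4]: (22.80+16.49)/2 × 4 = 78.58
  [4→8]: (16.49+11.93)/2 × 4 = 56.84
  [8→8.5]: (11.93+11.45)/2 × 0.5 = 5.845
  [8.5→14.5]: (11.45+7.04)/2 × 6 = 55.47
  Sum = 196.735 µg/mL·h
Extrapolated tail: C_last / k_e = 7.04 / 0.081 = 86.914
AUC_0→∞ = 196.735 + 86.914 = 283.649 µg/mL·h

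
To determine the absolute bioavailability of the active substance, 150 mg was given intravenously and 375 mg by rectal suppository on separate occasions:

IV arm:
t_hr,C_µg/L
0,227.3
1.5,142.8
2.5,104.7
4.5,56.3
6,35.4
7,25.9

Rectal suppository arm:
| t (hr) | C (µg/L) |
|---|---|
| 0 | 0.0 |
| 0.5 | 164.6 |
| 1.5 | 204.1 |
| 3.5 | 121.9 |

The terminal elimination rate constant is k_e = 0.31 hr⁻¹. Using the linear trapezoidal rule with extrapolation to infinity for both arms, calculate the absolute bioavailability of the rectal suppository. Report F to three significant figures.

F = 0.507

Trapezoidal AUC_0→7 (IV):
  [0→1.5]: (227.3+142.8)/2 × 1.5 = 277.575
  [1.5→2.5]: (142.8+104.7)/2 × 1 = 123.75
  [2.5→4.5]: (104.7+56.3)/2 × 2 = 161.0
  [4.5→6]: (56.3+35.4)/2 × 1.5 = 68.775
  [6→7]: (35.4+25.9)/2 × 1 = 30.65
  Sum = 661.75 µg/L·hr
IV tail: 25.9/0.31 = 83.548; AUC_iv,0→∞ = 661.75 + 83.548 = 745.298 µg/L·hr
Trapezoidal AUC_0→3.5 (rectal suppository):
  [0→0.5]: (0.0+164.6)/2 × 0.5 = 41.15
  [0.5→1.5]: (164.6+204.1)/2 × 1 = 184.35
  [1.5→3.5]: (204.1+121.9)/2 × 2 = 326.0
  Sum = 551.5 µg/L·hr
rectal suppository tail: 121.9/0.31 = 393.226; AUC_ev,0→∞ = 551.5 + 393.226 = 944.726 µg/L·hr
F = (AUC_ev/D_ev)/(AUC_iv/D_iv) = (944.726/375)/(745.298/150) = 2.51927/4.96865 = 0.5070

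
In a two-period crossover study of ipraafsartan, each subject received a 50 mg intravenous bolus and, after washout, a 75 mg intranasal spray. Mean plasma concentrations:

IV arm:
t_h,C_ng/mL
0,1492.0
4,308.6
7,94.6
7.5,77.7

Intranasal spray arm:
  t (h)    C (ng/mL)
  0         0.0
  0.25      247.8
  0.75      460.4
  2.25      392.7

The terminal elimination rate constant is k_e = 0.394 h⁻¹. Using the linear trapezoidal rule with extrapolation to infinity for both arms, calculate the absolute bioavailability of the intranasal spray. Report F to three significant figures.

Trapezoidal AUC_0→7.5 (IV):
  [0→4]: (1492.0+308.6)/2 × 4 = 3601.2
  [4→7]: (308.6+94.6)/2 × 3 = 604.8
  [7→7.5]: (94.6+77.7)/2 × 0.5 = 43.075
  Sum = 4249.075 ng/mL·h
IV tail: 77.7/0.394 = 197.208; AUC_iv,0→∞ = 4249.075 + 197.208 = 4446.283 ng/mL·h
Trapezoidal AUC_0→2.25 (intranasal spray):
  [0→0.25]: (0.0+247.8)/2 × 0.25 = 30.975
  [0.25→0.75]: (247.8+460.4)/2 × 0.5 = 177.05
  [0.75→2.25]: (460.4+392.7)/2 × 1.5 = 639.825
  Sum = 847.85 ng/mL·h
intranasal spray tail: 392.7/0.394 = 996.701; AUC_ev,0→∞ = 847.85 + 996.701 = 1844.551 ng/mL·h
F = (AUC_ev/D_ev)/(AUC_iv/D_iv) = (1844.551/75)/(4446.283/50) = 24.594/88.92566 = 0.2766

F = 0.277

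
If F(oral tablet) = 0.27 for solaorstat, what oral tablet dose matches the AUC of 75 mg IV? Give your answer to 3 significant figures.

D_oral = 278 mg

For equal systemic exposure: F × D_ev = D_iv
D_ev = D_iv / F = 75 / 0.27 = 277.778 mg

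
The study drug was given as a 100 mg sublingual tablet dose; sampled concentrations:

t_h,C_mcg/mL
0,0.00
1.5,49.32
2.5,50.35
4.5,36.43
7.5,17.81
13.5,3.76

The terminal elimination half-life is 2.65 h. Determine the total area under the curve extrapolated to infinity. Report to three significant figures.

Trapezoidal AUC_0→13.5:
  [0→1.5]: (0.00+49.32)/2 × 1.5 = 36.99
  [1.5→2.5]: (49.32+50.35)/2 × 1 = 49.835
  [2.5→4.5]: (50.35+36.43)/2 × 2 = 86.78
  [4.5→7.5]: (36.43+17.81)/2 × 3 = 81.36
  [7.5→13.5]: (17.81+3.76)/2 × 6 = 64.71
  Sum = 319.675 mcg/mL·h
k_e = ln2 / t½ = 0.693147 / 2.65 = 0.2616 h^-1
Extrapolated tail: C_last / k_e = 3.76 / 0.2616 = 14.373
AUC_0→∞ = 319.675 + 14.373 = 334.048 mcg/mL·h

AUC = 334 mcg/mL·h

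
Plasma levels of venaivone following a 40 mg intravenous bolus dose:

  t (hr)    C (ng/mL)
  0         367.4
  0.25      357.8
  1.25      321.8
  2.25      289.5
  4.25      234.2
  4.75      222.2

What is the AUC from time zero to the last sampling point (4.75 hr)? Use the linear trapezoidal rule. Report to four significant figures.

Trapezoidal AUC_0→4.75:
  [0→0.25]: (367.4+357.8)/2 × 0.25 = 90.65
  [0.25→1.25]: (357.8+321.8)/2 × 1 = 339.8
  [1.25→2.25]: (321.8+289.5)/2 × 1 = 305.65
  [2.25→4.25]: (289.5+234.2)/2 × 2 = 523.7
  [4.25→4.75]: (234.2+222.2)/2 × 0.5 = 114.1
  Sum = 1373.9 ng/mL·hr

AUC = 1374 ng/mL·hr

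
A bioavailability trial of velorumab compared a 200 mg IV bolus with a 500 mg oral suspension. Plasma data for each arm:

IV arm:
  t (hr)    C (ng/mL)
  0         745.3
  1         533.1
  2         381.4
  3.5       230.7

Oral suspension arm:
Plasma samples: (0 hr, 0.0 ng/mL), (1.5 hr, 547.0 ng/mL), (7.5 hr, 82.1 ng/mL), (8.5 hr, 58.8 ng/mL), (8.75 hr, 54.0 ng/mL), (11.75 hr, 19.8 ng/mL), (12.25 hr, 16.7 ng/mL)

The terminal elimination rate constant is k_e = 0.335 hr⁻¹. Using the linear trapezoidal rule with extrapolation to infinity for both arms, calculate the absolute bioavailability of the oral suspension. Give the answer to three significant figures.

F = 0.455

Trapezoidal AUC_0→3.5 (IV):
  [0→1]: (745.3+533.1)/2 × 1 = 639.2
  [1→2]: (533.1+381.4)/2 × 1 = 457.25
  [2→3.5]: (381.4+230.7)/2 × 1.5 = 459.075
  Sum = 1555.525 ng/mL·hr
IV tail: 230.7/0.335 = 688.657; AUC_iv,0→∞ = 1555.525 + 688.657 = 2244.182 ng/mL·hr
Trapezoidal AUC_0→12.25 (oral suspension):
  [0→1.5]: (0.0+547.0)/2 × 1.5 = 410.25
  [1.5→7.5]: (547.0+82.1)/2 × 6 = 1887.3
  [7.5→8.5]: (82.1+58.8)/2 × 1 = 70.45
  [8.5→8.75]: (58.8+54.0)/2 × 0.25 = 14.1
  [8.75→11.75]: (54.0+19.8)/2 × 3 = 110.7
  [11.75→12.25]: (19.8+16.7)/2 × 0.5 = 9.125
  Sum = 2501.925 ng/mL·hr
oral suspension tail: 16.7/0.335 = 49.851; AUC_ev,0→∞ = 2501.925 + 49.851 = 2551.776 ng/mL·hr
F = (AUC_ev/D_ev)/(AUC_iv/D_iv) = (2551.776/500)/(2244.182/200) = 5.103552/11.22091 = 0.4548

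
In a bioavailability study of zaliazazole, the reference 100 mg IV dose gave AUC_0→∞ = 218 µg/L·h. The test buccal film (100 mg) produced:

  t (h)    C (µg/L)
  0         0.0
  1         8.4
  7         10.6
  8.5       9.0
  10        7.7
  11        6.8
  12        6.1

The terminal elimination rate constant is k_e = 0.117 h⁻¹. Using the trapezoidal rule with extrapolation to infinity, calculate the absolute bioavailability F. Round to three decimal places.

Trapezoidal AUC_0→12 (buccal film):
  [0→1]: (0.0+8.4)/2 × 1 = 4.2
  [1→7]: (8.4+10.6)/2 × 6 = 57.0
  [7→8.5]: (10.6+9.0)/2 × 1.5 = 14.7
  [8.5→10]: (9.0+7.7)/2 × 1.5 = 12.525
  [10→11]: (7.7+6.8)/2 × 1 = 7.25
  [11→12]: (6.8+6.1)/2 × 1 = 6.45
  Sum = 102.125 µg/L·h
Tail: C_last/k_e = 6.1/0.117 = 52.137
AUC_0→∞ (buccal film) = 102.125 + 52.137 = 154.262 µg/L·h
F = (AUC_ev/D_ev)/(AUC_iv/D_iv) = (154.262/100)/(218/100) = 1.54262/2.18 = 0.7076

F = 0.708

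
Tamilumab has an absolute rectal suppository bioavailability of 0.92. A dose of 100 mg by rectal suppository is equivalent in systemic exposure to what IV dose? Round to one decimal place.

D_iv = 92.0 mg

Systemic exposure from an extravascular dose = F × D_ev, so the equivalent IV dose is F × D_ev.
D_iv = F × D_ev = 0.92 × 100 = 92 mg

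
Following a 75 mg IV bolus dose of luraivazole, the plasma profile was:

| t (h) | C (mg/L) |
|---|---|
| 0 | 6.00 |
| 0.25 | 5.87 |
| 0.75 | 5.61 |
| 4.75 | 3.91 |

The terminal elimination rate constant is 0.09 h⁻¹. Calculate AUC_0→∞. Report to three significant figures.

Trapezoidal AUC_0→4.75:
  [0→0.25]: (6.00+5.87)/2 × 0.25 = 1.48375
  [0.25→0.75]: (5.87+5.61)/2 × 0.5 = 2.87
  [0.75→4.75]: (5.61+3.91)/2 × 4 = 19.04
  Sum = 23.39375 mg/L·h
Extrapolated tail: C_last / k_e = 3.91 / 0.09 = 43.444
AUC_0→∞ = 23.39375 + 43.444 = 66.83775 mg/L·h

AUC = 66.8 mg/L·h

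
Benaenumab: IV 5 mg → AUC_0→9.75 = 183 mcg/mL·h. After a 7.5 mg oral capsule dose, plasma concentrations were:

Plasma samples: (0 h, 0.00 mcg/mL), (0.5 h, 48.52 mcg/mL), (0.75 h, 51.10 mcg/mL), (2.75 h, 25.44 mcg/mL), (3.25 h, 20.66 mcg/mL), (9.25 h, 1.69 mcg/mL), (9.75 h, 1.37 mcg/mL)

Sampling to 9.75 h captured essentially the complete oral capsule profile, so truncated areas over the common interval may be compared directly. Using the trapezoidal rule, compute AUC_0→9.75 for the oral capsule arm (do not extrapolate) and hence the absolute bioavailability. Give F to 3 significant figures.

Trapezoidal AUC_0→9.75 (oral capsule):
  [0→0.5]: (0.00+48.52)/2 × 0.5 = 12.13
  [0.5→0.75]: (48.52+51.10)/2 × 0.25 = 12.4525
  [0.75→2.75]: (51.10+25.44)/2 × 2 = 76.54
  [2.75→3.25]: (25.44+20.66)/2 × 0.5 = 11.525
  [3.25→9.25]: (20.66+1.69)/2 × 6 = 67.05
  [9.25→9.75]: (1.69+1.37)/2 × 0.5 = 0.765
  Sum = 180.4625 mcg/mL·h
F = (AUC_ev/D_ev)/(AUC_iv/D_iv) = (180.4625/7.5)/(183/5) = 24.0617/36.6 = 0.6574

F = 0.657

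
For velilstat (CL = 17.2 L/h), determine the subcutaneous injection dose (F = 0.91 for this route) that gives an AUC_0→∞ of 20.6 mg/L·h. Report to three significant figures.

Dose = 389 mg

Dose = CL × AUC_0→∞ / F
     = 17.2 × 20.6 / 0.91 = 389.363 mg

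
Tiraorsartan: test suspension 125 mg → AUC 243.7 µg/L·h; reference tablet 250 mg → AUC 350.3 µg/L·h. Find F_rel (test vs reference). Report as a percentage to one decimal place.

F_rel = 139.1%

F_rel = (AUC_test/D_test) / (AUC_ref/D_ref)
      = (243.7/125) / (350.3/250)
      = 1.9496 / 1.4012 = 1.3914 = 139.14%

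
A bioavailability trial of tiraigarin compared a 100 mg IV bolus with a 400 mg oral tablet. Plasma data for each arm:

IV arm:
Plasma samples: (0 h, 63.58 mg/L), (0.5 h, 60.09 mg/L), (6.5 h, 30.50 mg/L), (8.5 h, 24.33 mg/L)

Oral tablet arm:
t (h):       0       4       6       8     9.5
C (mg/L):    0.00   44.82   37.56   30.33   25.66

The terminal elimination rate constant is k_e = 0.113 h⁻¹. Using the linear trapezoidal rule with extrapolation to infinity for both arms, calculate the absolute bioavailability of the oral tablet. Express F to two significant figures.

F = 0.22

Trapezoidal AUC_0→8.5 (IV):
  [0→0.5]: (63.58+60.09)/2 × 0.5 = 30.9175
  [0.5→6.5]: (60.09+30.50)/2 × 6 = 271.77
  [6.5→8.5]: (30.50+24.33)/2 × 2 = 54.83
  Sum = 357.5175 mg/L·h
IV tail: 24.33/0.113 = 215.310; AUC_iv,0→∞ = 357.5175 + 215.310 = 572.8275 mg/L·h
Trapezoidal AUC_0→9.5 (oral tablet):
  [0→4]: (0.00+44.82)/2 × 4 = 89.64
  [4→6]: (44.82+37.56)/2 × 2 = 82.38
  [6→8]: (37.56+30.33)/2 × 2 = 67.89
  [8→9.5]: (30.33+25.66)/2 × 1.5 = 41.9925
  Sum = 281.9025 mg/L·h
oral tablet tail: 25.66/0.113 = 227.080; AUC_ev,0→∞ = 281.9025 + 227.080 = 508.9825 mg/L·h
F = (AUC_ev/D_ev)/(AUC_iv/D_iv) = (508.9825/400)/(572.8275/100) = 1.27246/5.728275 = 0.2221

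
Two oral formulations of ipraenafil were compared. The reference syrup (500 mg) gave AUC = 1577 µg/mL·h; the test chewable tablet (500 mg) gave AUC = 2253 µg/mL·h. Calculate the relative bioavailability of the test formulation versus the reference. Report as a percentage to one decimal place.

F_rel = (AUC_test/D_test) / (AUC_ref/D_ref)
      = (2253/500) / (1577/500)
      = 4.506 / 3.154 = 1.4287 = 142.87%

F_rel = 142.9%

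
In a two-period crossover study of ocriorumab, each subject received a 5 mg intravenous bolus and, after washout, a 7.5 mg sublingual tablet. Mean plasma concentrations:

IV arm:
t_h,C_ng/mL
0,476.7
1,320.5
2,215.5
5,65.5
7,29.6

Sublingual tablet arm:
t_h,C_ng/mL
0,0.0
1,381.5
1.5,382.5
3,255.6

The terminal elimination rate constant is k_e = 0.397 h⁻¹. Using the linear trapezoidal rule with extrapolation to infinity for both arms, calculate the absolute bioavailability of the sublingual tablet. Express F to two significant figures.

F = 0.80

Trapezoidal AUC_0→7 (IV):
  [0→1]: (476.7+320.5)/2 × 1 = 398.6
  [1→2]: (320.5+215.5)/2 × 1 = 268.0
  [2→5]: (215.5+65.5)/2 × 3 = 421.5
  [5→7]: (65.5+29.6)/2 × 2 = 95.1
  Sum = 1183.2 ng/mL·h
IV tail: 29.6/0.397 = 74.559; AUC_iv,0→∞ = 1183.2 + 74.559 = 1257.759 ng/mL·h
Trapezoidal AUC_0→3 (sublingual tablet):
  [0→1]: (0.0+381.5)/2 × 1 = 190.75
  [1→1.5]: (381.5+382.5)/2 × 0.5 = 191.0
  [1.5→3]: (382.5+255.6)/2 × 1.5 = 478.575
  Sum = 860.325 ng/mL·h
sublingual tablet tail: 255.6/0.397 = 643.829; AUC_ev,0→∞ = 860.325 + 643.829 = 1504.154 ng/mL·h
F = (AUC_ev/D_ev)/(AUC_iv/D_iv) = (1504.154/7.5)/(1257.759/5) = 200.554/251.5518 = 0.7973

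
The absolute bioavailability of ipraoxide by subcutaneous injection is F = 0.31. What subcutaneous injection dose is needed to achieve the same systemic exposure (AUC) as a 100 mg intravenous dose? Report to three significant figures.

For equal systemic exposure: F × D_ev = D_iv
D_ev = D_iv / F = 100 / 0.31 = 322.581 mg

D_subcutaneous = 323 mg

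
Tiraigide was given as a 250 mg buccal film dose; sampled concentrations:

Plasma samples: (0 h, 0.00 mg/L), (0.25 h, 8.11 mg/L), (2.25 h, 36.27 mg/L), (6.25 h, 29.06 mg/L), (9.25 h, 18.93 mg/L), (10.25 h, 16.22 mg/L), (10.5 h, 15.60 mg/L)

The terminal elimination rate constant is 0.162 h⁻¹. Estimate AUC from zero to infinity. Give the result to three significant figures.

AUC = 366 mg/L·h

Trapezoidal AUC_0→10.5:
  [0→0.25]: (0.00+8.11)/2 × 0.25 = 1.01375
  [0.25→2.25]: (8.11+36.27)/2 × 2 = 44.38
  [2.25→6.25]: (36.27+29.06)/2 × 4 = 130.66
  [6.25→9.25]: (29.06+18.93)/2 × 3 = 71.985
  [9.25→10.25]: (18.93+16.22)/2 × 1 = 17.575
  [10.25→10.5]: (16.22+15.60)/2 × 0.25 = 3.9775
  Sum = 269.59125 mg/L·h
Extrapolated tail: C_last / k_e = 15.60 / 0.162 = 96.296
AUC_0→∞ = 269.59125 + 96.296 = 365.88725 mg/L·h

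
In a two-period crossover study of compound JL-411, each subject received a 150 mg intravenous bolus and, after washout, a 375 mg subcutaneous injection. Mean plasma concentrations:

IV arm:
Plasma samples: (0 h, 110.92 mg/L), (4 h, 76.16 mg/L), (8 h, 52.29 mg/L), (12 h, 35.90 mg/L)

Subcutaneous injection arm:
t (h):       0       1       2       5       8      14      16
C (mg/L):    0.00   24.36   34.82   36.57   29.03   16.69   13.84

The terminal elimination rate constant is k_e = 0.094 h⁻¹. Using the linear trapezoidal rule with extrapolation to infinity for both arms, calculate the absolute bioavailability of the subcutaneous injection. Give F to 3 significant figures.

F = 0.189

Trapezoidal AUC_0→12 (IV):
  [0→4]: (110.92+76.16)/2 × 4 = 374.16
  [4→8]: (76.16+52.29)/2 × 4 = 256.9
  [8→12]: (52.29+35.90)/2 × 4 = 176.38
  Sum = 807.44 mg/L·h
IV tail: 35.90/0.094 = 381.915; AUC_iv,0→∞ = 807.44 + 381.915 = 1189.355 mg/L·h
Trapezoidal AUC_0→16 (subcutaneous injection):
  [0→1]: (0.00+24.36)/2 × 1 = 12.18
  [1→2]: (24.36+34.82)/2 × 1 = 29.59
  [2→5]: (34.82+36.57)/2 × 3 = 107.085
  [5→8]: (36.57+29.03)/2 × 3 = 98.4
  [8→14]: (29.03+16.69)/2 × 6 = 137.16
  [14→16]: (16.69+13.84)/2 × 2 = 30.53
  Sum = 414.945 mg/L·h
subcutaneous injection tail: 13.84/0.094 = 147.234; AUC_ev,0→∞ = 414.945 + 147.234 = 562.179 mg/L·h
F = (AUC_ev/D_ev)/(AUC_iv/D_iv) = (562.179/375)/(1189.355/150) = 1.499144/7.92903 = 0.1891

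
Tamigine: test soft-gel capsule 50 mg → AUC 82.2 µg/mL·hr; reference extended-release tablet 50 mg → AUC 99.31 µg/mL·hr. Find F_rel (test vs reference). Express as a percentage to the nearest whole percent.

F_rel = 83%

F_rel = (AUC_test/D_test) / (AUC_ref/D_ref)
      = (82.2/50) / (99.31/50)
      = 1.644 / 1.9862 = 0.8277 = 82.77%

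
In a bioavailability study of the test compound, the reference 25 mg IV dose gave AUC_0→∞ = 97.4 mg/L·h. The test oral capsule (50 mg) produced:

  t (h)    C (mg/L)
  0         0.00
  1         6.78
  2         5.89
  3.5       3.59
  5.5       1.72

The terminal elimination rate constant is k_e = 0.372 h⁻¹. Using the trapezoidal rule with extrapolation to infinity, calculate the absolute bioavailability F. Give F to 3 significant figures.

F = 0.137

Trapezoidal AUC_0→5.5 (oral capsule):
  [0→1]: (0.00+6.78)/2 × 1 = 3.39
  [1→2]: (6.78+5.89)/2 × 1 = 6.335
  [2→3.5]: (5.89+3.59)/2 × 1.5 = 7.11
  [3.5→5.5]: (3.59+1.72)/2 × 2 = 5.31
  Sum = 22.145 mg/L·h
Tail: C_last/k_e = 1.72/0.372 = 4.624
AUC_0→∞ (oral capsule) = 22.145 + 4.624 = 26.769 mg/L·h
F = (AUC_ev/D_ev)/(AUC_iv/D_iv) = (26.769/50)/(97.4/25) = 0.53538/3.896 = 0.1374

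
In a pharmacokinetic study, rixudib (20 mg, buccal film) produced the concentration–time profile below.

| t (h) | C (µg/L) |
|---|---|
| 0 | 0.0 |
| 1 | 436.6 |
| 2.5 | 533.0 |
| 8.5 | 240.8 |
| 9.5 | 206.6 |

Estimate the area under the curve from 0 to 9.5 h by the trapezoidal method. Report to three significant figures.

Trapezoidal AUC_0→9.5:
  [0→1]: (0.0+436.6)/2 × 1 = 218.3
  [1→2.5]: (436.6+533.0)/2 × 1.5 = 727.2
  [2.5→8.5]: (533.0+240.8)/2 × 6 = 2321.4
  [8.5→9.5]: (240.8+206.6)/2 × 1 = 223.7
  Sum = 3490.6 µg/L·h

AUC = 3490 µg/L·h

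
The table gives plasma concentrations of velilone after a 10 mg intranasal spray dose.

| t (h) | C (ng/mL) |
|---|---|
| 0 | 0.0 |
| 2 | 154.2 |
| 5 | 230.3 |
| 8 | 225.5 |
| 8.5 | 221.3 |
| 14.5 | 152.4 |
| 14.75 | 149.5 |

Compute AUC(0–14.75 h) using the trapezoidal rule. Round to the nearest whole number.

Trapezoidal AUC_0→14.75:
  [0→2]: (0.0+154.2)/2 × 2 = 154.2
  [2→5]: (154.2+230.3)/2 × 3 = 576.75
  [5→8]: (230.3+225.5)/2 × 3 = 683.7
  [8→8.5]: (225.5+221.3)/2 × 0.5 = 111.7
  [8.5→14.5]: (221.3+152.4)/2 × 6 = 1121.1
  [14.5→14.75]: (152.4+149.5)/2 × 0.25 = 37.7375
  Sum = 2685.1875 ng/mL·h

AUC = 2685 ng/mL·h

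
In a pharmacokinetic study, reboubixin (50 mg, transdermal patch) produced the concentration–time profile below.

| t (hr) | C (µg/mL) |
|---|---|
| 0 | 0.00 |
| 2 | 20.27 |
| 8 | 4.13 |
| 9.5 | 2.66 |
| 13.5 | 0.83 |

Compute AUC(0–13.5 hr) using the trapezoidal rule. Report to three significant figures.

Trapezoidal AUC_0→13.5:
  [0→2]: (0.00+20.27)/2 × 2 = 20.27
  [2→8]: (20.27+4.13)/2 × 6 = 73.2
  [8→9.5]: (4.13+2.66)/2 × 1.5 = 5.0925
  [9.5→13.5]: (2.66+0.83)/2 × 4 = 6.98
  Sum = 105.5425 µg/mL·hr

AUC = 106 µg/mL·hr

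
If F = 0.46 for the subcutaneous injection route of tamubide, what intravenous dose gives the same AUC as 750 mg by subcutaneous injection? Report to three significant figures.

Systemic exposure from an extravascular dose = F × D_ev, so the equivalent IV dose is F × D_ev.
D_iv = F × D_ev = 0.46 × 750 = 345 mg

D_iv = 345 mg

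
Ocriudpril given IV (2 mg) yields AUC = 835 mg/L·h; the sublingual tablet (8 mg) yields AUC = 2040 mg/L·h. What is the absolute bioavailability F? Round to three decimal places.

F = 0.611

F = (AUC_ev / D_ev) / (AUC_iv / D_iv)
  = (2040/8) / (835/2)
  = 255 / 417.5 = 0.6108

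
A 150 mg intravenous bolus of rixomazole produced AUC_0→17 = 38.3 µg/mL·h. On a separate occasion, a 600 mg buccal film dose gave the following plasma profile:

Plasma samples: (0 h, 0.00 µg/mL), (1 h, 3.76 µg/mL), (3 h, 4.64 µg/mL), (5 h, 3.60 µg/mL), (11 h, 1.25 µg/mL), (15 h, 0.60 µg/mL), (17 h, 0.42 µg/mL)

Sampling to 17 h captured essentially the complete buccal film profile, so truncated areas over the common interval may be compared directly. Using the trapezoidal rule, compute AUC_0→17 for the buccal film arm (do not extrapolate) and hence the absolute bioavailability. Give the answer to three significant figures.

Trapezoidal AUC_0→17 (buccal film):
  [0→1]: (0.00+3.76)/2 × 1 = 1.88
  [1→3]: (3.76+4.64)/2 × 2 = 8.4
  [3→5]: (4.64+3.60)/2 × 2 = 8.24
  [5→11]: (3.60+1.25)/2 × 6 = 14.55
  [11→15]: (1.25+0.60)/2 × 4 = 3.7
  [15→17]: (0.60+0.42)/2 × 2 = 1.02
  Sum = 37.79 µg/mL·h
F = (AUC_ev/D_ev)/(AUC_iv/D_iv) = (37.79/600)/(38.3/150) = 0.0629833/0.255333 = 0.2467

F = 0.247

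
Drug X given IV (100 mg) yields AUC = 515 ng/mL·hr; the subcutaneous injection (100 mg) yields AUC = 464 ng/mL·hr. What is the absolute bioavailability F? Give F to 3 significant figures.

F = 0.901

F = (AUC_ev / D_ev) / (AUC_iv / D_iv)
  = (464/100) / (515/100)
  = 4.64 / 5.15 = 0.9010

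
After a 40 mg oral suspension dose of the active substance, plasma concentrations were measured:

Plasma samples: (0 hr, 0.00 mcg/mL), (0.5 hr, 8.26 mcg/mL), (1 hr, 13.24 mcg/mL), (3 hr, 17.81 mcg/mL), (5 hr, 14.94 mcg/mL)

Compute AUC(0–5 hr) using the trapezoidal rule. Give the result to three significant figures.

Trapezoidal AUC_0→5:
  [0→0.5]: (0.00+8.26)/2 × 0.5 = 2.065
  [0.5→1]: (8.26+13.24)/2 × 0.5 = 5.375
  [1→3]: (13.24+17.81)/2 × 2 = 31.05
  [3→5]: (17.81+14.94)/2 × 2 = 32.75
  Sum = 71.24 mcg/mL·hr

AUC = 71.2 mcg/mL·hr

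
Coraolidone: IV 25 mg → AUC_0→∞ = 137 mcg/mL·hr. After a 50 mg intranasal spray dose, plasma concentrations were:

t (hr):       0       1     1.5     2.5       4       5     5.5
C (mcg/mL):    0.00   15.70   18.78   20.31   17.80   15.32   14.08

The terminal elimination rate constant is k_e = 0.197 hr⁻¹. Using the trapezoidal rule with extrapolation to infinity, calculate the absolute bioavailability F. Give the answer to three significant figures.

F = 0.584

Trapezoidal AUC_0→5.5 (intranasal spray):
  [0→1]: (0.00+15.70)/2 × 1 = 7.85
  [1→1.5]: (15.70+18.78)/2 × 0.5 = 8.62
  [1.5→2.5]: (18.78+20.31)/2 × 1 = 19.545
  [2.5→4]: (20.31+17.80)/2 × 1.5 = 28.5825
  [4→5]: (17.80+15.32)/2 × 1 = 16.56
  [5→5.5]: (15.32+14.08)/2 × 0.5 = 7.35
  Sum = 88.5075 mcg/mL·hr
Tail: C_last/k_e = 14.08/0.197 = 71.472
AUC_0→∞ (intranasal spray) = 88.5075 + 71.472 = 159.9795 mcg/mL·hr
F = (AUC_ev/D_ev)/(AUC_iv/D_iv) = (159.9795/50)/(137/25) = 3.19959/5.48 = 0.5839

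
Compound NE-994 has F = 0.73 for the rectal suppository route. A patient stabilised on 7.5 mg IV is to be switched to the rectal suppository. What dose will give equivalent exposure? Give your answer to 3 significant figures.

D_rectal = 10.3 mg

For equal systemic exposure: F × D_ev = D_iv
D_ev = D_iv / F = 7.5 / 0.73 = 10.274 mg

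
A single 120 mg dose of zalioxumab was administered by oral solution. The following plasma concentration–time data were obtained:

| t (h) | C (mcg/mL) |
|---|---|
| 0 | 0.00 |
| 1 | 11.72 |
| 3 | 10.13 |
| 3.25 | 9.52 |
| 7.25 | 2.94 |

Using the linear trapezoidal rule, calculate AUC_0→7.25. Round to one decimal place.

AUC = 55.1 mcg/mL·h

Trapezoidal AUC_0→7.25:
  [0→1]: (0.00+11.72)/2 × 1 = 5.86
  [1→3]: (11.72+10.13)/2 × 2 = 21.85
  [3→3.25]: (10.13+9.52)/2 × 0.25 = 2.45625
  [3.25→7.25]: (9.52+2.94)/2 × 4 = 24.92
  Sum = 55.08625 mcg/mL·h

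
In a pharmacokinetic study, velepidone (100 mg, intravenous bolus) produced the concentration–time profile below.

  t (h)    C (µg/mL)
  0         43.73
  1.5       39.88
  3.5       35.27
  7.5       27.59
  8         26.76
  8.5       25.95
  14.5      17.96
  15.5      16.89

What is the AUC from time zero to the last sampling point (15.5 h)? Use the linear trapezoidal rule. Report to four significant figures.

Trapezoidal AUC_0→15.5:
  [0→1.5]: (43.73+39.88)/2 × 1.5 = 62.7075
  [1.5→3.5]: (39.88+35.27)/2 × 2 = 75.15
  [3.5→7.5]: (35.27+27.59)/2 × 4 = 125.72
  [7.5→8]: (27.59+26.76)/2 × 0.5 = 13.5875
  [8→8.5]: (26.76+25.95)/2 × 0.5 = 13.1775
  [8.5→14.5]: (25.95+17.96)/2 × 6 = 131.73
  [14.5→15.5]: (17.96+16.89)/2 × 1 = 17.425
  Sum = 439.4975 µg/mL·h

AUC = 439.5 µg/mL·h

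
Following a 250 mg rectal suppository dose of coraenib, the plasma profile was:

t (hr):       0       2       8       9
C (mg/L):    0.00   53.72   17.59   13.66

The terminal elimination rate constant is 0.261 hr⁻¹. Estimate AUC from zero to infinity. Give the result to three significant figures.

AUC = 336 mg/L·hr

Trapezoidal AUC_0→9:
  [0→2]: (0.00+53.72)/2 × 2 = 53.72
  [2→8]: (53.72+17.59)/2 × 6 = 213.93
  [8→9]: (17.59+13.66)/2 × 1 = 15.625
  Sum = 283.275 mg/L·hr
Extrapolated tail: C_last / k_e = 13.66 / 0.261 = 52.337
AUC_0→∞ = 283.275 + 52.337 = 335.612 mg/L·hr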